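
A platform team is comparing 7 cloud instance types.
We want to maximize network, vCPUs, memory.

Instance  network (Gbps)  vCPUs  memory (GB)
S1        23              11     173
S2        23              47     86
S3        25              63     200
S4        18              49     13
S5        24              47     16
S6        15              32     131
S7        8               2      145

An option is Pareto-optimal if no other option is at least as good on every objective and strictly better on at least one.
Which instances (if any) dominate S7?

S1, S3

S1: network 23≥8, vCPUs 11≥2, memory 173≥145 — dominates S7.
S3: network 25≥8, vCPUs 63≥2, memory 200≥145 — dominates S7.
Others (S2, S4, S5, S6) are each worse than S7 on at least one objective.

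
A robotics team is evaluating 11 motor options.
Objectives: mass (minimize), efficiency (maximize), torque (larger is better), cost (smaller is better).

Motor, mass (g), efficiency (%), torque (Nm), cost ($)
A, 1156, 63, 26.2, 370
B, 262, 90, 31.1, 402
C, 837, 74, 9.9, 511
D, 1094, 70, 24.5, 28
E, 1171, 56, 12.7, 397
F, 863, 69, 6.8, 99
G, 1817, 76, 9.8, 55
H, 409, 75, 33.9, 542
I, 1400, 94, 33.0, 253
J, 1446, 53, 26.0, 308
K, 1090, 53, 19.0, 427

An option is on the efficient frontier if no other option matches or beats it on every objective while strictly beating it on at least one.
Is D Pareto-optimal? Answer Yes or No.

Yes

A: worse on mass (1156 vs 1094).
B: worse on cost (402 vs 28).
C: worse on torque (9.9 vs 24.5).
E: worse on mass (1171 vs 1094).
F: worse on efficiency (69 vs 70).
G: worse on mass (1817 vs 1094).
H: worse on cost (542 vs 28).
I: worse on mass (1400 vs 1094).
J: worse on mass (1446 vs 1094).
K: worse on efficiency (53 vs 70).
No option is at least as good as D on every objective and strictly better on one.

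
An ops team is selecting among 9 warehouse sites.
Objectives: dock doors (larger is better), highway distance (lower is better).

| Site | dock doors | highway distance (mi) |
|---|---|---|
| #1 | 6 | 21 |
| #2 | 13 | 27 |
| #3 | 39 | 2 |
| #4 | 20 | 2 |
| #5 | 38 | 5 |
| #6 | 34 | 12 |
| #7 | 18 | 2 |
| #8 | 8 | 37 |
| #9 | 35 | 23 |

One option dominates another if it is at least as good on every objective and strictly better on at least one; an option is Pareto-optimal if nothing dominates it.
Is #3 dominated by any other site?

#1: worse on dock doors (6 vs 39).
#2: worse on dock doors (13 vs 39).
#4: worse on dock doors (20 vs 39).
#5: worse on dock doors (38 vs 39).
#6: worse on dock doors (34 vs 39).
#7: worse on dock doors (18 vs 39).
#8: worse on dock doors (8 vs 39).
#9: worse on dock doors (35 vs 39).
No option is at least as good as #3 on every objective and strictly better on one.

No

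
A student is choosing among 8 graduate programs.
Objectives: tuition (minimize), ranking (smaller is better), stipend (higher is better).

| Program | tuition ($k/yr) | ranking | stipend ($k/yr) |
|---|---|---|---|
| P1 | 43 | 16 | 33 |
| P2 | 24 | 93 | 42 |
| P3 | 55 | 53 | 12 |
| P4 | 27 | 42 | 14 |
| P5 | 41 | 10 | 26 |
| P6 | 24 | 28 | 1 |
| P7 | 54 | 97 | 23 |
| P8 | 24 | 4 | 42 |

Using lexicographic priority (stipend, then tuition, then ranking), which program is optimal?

P8

First maximize stipend: best is 42, kept {P2, P8}.
Then minimize tuition: best is 24, kept {P2, P8}.
Then minimize ranking: best is 4, kept {P8}.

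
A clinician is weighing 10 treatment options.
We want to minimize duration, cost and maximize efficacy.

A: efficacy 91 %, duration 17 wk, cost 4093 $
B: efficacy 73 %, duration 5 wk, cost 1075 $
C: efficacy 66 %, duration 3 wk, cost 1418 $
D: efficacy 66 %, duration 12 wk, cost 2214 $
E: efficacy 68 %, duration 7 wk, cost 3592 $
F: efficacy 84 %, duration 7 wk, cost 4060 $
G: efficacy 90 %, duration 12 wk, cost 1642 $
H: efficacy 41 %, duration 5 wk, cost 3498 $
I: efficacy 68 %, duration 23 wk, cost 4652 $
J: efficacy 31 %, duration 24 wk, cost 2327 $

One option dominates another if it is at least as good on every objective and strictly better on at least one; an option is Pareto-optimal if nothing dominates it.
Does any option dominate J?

Yes

B vs J: efficacy 73≥31, duration 5≤24, cost 1075≤2327 — B is at least as good on every objective and strictly better on at least one, so B dominates J.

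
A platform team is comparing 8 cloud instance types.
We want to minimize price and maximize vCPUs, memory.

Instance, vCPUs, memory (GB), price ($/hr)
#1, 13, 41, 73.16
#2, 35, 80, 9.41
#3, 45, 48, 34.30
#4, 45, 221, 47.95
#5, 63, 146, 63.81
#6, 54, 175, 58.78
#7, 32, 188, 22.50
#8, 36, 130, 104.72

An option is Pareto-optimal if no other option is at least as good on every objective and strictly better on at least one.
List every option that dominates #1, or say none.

#2: vCPUs 35≥13, memory 80≥41, price 9.41≤73.16 — dominates #1.
#3: vCPUs 45≥13, memory 48≥41, price 34.30≤73.16 — dominates #1.
#4: vCPUs 45≥13, memory 221≥41, price 47.95≤73.16 — dominates #1.
#5: vCPUs 63≥13, memory 146≥41, price 63.81≤73.16 — dominates #1.
#6: vCPUs 54≥13, memory 175≥41, price 58.78≤73.16 — dominates #1.
#7: vCPUs 32≥13, memory 188≥41, price 22.50≤73.16 — dominates #1.
Others (#8) are each worse than #1 on at least one objective.

#2, #3, #4, #5, #6, #7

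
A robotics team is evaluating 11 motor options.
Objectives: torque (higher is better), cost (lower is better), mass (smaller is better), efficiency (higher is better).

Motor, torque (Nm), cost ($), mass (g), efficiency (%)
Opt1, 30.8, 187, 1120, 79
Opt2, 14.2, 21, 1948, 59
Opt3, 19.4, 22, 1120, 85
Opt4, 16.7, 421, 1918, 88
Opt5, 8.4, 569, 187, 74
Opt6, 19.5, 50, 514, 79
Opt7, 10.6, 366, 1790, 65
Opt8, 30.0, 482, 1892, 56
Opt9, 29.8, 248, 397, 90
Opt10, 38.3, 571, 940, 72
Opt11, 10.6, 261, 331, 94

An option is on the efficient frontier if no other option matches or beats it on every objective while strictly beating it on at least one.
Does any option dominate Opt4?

Yes

Opt9 vs Opt4: torque 29.8≥16.7, cost 248≤421, mass 397≤1918, efficiency 90≥88 — Opt9 is at least as good on every objective and strictly better on at least one, so Opt9 dominates Opt4.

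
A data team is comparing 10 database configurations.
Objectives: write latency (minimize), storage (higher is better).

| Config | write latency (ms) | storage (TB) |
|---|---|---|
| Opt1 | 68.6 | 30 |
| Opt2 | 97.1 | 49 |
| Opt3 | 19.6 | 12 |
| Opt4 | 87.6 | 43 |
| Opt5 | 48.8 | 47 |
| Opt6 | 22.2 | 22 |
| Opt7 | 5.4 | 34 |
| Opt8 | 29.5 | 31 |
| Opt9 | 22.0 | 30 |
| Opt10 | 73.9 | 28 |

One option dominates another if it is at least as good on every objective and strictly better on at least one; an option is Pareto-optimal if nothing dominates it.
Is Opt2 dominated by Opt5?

No

Opt5 vs Opt2: Opt5 is worse on storage (47 vs 49), so it does not dominate Opt2.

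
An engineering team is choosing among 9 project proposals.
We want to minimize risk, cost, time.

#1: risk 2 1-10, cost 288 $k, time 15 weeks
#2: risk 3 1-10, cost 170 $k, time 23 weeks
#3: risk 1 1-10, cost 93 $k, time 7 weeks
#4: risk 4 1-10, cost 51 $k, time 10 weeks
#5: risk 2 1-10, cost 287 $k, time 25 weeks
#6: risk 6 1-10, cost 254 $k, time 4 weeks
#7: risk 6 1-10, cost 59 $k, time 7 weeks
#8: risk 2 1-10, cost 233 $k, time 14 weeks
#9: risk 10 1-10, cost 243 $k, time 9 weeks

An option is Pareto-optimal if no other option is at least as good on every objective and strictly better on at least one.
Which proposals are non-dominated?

#1: dominated by #3 (risk 1≤2, cost 93≤288, time 7≤15).
#2: dominated by #3 (risk 1≤3, cost 93≤170, time 7≤23).
#3: not dominated (best risk).
#4: not dominated (best cost).
#5: dominated by #3 (risk 1≤2, cost 93≤287, time 7≤25).
#6: not dominated (best time).
#7: not dominated.
#8: dominated by #3 (risk 1≤2, cost 93≤233, time 7≤14).
#9: dominated by #3 (risk 1≤10, cost 93≤243, time 7≤9).

#3, #4, #6, #7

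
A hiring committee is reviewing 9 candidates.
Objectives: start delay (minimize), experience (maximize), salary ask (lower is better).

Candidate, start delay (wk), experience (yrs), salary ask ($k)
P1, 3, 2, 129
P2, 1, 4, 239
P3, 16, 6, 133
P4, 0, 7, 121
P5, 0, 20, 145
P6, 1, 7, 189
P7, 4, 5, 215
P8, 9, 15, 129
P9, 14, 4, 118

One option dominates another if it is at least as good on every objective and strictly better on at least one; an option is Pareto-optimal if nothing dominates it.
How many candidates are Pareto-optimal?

P1: dominated by P4 (start delay 0≤3, experience 7≥2, salary ask 121≤129).
P2: dominated by P4 (start delay 0≤1, experience 7≥4, salary ask 121≤239).
P3: dominated by P4 (start delay 0≤16, experience 7≥6, salary ask 121≤133).
P4: not dominated.
P5: not dominated (best experience).
P6: dominated by P4 (start delay 0≤1, experience 7≥7, salary ask 121≤189).
P7: dominated by P4 (start delay 0≤4, experience 7≥5, salary ask 121≤215).
P8: not dominated.
P9: not dominated (best salary ask).
Pareto-optimal: P4, P5, P8, P9 → 4.

4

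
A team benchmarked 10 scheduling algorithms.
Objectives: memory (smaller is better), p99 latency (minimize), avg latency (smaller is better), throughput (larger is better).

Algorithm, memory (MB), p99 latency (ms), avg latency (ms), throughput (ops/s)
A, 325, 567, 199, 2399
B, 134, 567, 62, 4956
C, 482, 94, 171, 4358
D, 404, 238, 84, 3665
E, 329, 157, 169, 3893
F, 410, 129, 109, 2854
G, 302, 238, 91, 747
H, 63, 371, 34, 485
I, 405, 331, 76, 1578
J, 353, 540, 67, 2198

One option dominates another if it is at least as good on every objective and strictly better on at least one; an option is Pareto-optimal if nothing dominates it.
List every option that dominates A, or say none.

B: memory 134≤325, p99 latency 567≤567, avg latency 62≤199, throughput 4956≥2399 — dominates A.
Others (C, D, E, F, G, H, I, J) are each worse than A on at least one objective.

B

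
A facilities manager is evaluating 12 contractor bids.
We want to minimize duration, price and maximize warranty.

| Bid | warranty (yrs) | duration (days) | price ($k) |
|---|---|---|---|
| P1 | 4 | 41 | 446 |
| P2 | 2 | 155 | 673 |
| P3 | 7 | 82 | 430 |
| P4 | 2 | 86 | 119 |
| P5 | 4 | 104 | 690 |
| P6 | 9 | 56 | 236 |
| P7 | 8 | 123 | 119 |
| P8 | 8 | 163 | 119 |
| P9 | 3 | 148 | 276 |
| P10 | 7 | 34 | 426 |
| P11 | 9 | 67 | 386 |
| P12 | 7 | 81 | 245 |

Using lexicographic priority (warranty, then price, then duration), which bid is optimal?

P6

First maximize warranty: best is 9, kept {P6, P11}.
Then minimize price: best is 236, kept {P6}.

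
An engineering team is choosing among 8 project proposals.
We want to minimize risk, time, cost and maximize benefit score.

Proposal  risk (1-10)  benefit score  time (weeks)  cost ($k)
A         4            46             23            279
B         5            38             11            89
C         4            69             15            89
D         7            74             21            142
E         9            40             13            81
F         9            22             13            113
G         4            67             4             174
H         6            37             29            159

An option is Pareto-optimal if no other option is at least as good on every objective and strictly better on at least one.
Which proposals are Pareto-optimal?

A: dominated by C (risk 4≤4, benefit score 69≥46, time 15≤23, cost 89≤279).
B: not dominated.
C: not dominated.
D: not dominated (best benefit score).
E: not dominated (best cost).
F: dominated by B (risk 5≤9, benefit score 38≥22, time 11≤13, cost 89≤113).
G: not dominated (best time).
H: dominated by B (risk 5≤6, benefit score 38≥37, time 11≤29, cost 89≤159).

B, C, D, E, G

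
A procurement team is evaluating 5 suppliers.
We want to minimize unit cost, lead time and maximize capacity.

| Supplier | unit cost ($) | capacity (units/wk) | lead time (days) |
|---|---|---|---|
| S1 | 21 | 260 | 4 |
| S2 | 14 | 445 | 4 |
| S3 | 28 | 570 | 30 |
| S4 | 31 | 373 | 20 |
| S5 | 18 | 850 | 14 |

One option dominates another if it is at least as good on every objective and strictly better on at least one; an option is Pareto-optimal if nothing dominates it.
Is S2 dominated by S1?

S1 vs S2: S1 is worse on unit cost (21 vs 14), so it does not dominate S2.

No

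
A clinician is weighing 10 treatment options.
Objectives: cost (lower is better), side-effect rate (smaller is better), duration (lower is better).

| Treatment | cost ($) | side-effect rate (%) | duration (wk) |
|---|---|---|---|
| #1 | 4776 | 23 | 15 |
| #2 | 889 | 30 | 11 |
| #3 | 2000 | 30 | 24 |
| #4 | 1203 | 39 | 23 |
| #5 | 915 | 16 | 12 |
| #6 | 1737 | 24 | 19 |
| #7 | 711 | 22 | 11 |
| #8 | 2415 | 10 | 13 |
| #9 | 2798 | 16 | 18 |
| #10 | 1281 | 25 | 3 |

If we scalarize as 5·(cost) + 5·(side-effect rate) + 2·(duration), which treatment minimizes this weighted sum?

#7

#1: 5·4776 + 5·23 + 2·15 = 24025
#2: 5·889 + 5·30 + 2·11 = 4617
#3: 5·2000 + 5·30 + 2·24 = 10198
#4: 5·1203 + 5·39 + 2·23 = 6256
#5: 5·915 + 5·16 + 2·12 = 4679
#6: 5·1737 + 5·24 + 2·19 = 8843
#7: 5·711 + 5·22 + 2·11 = 3687
#8: 5·2415 + 5·10 + 2·13 = 12151
#9: 5·2798 + 5·16 + 2·18 = 14106
#10: 5·1281 + 5·25 + 2·3 = 6536
Lowest: #7 at 3687.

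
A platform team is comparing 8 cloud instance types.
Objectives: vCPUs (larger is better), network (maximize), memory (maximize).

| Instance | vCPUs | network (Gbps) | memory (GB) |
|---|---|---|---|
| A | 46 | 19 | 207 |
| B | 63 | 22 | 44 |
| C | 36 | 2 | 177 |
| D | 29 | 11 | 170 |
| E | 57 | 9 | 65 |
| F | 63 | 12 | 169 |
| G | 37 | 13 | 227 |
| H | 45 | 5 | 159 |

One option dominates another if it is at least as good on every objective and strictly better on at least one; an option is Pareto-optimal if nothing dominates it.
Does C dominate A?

No

C vs A: C is worse on vCPUs (36 vs 46), so it does not dominate A.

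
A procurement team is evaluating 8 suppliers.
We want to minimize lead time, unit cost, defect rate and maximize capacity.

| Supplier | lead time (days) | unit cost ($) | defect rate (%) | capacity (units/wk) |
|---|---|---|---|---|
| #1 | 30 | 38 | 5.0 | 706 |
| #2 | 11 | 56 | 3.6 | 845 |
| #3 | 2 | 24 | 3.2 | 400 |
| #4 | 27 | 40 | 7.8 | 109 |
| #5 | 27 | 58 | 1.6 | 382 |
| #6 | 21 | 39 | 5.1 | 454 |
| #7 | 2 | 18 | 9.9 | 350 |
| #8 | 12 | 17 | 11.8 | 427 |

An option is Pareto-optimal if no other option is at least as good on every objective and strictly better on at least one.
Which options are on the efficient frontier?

#1, #2, #3, #5, #6, #7, #8

#1: not dominated.
#2: not dominated (best capacity).
#3: not dominated.
#4: dominated by #3 (lead time 2≤27, unit cost 24≤40, defect rate 3.2≤7.8, capacity 400≥109).
#5: not dominated (best defect rate).
#6: not dominated.
#7: not dominated.
#8: not dominated (best unit cost).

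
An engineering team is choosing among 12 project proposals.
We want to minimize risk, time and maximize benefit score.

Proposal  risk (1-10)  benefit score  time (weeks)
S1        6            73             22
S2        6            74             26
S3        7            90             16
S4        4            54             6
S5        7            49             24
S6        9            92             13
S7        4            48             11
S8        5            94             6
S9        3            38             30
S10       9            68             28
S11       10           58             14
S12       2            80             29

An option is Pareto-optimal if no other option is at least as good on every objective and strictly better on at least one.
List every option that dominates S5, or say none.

S1: risk 6≤7, benefit score 73≥49, time 22≤24 — dominates S5.
S3: risk 7≤7, benefit score 90≥49, time 16≤24 — dominates S5.
S4: risk 4≤7, benefit score 54≥49, time 6≤24 — dominates S5.
S8: risk 5≤7, benefit score 94≥49, time 6≤24 — dominates S5.
Others (S2, S6, S7, S9, S10, S11, S12) are each worse than S5 on at least one objective.

S1, S3, S4, S8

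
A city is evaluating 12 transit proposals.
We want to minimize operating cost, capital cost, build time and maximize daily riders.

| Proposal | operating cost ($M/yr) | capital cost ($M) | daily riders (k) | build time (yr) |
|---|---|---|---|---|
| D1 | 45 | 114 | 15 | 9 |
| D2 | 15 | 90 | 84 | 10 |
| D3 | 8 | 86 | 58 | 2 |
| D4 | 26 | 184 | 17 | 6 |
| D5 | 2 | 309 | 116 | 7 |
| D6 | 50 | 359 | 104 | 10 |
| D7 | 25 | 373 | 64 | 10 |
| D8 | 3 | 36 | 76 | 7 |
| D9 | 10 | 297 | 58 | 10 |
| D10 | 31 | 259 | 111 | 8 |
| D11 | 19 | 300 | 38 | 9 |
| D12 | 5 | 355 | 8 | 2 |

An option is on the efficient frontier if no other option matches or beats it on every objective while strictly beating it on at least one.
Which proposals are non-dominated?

D1: dominated by D3 (operating cost 8≤45, capital cost 86≤114, daily riders 58≥15, build time 2≤9).
D2: not dominated.
D3: not dominated.
D4: dominated by D3 (operating cost 8≤26, capital cost 86≤184, daily riders 58≥17, build time 2≤6).
D5: not dominated (best operating cost).
D6: dominated by D5 (operating cost 2≤50, capital cost 309≤359, daily riders 116≥104, build time 7≤10).
D7: dominated by D2 (operating cost 15≤25, capital cost 90≤373, daily riders 84≥64, build time 10≤10).
D8: not dominated (best capital cost).
D9: dominated by D3 (operating cost 8≤10, capital cost 86≤297, daily riders 58≥58, build time 2≤10).
D10: not dominated.
D11: dominated by D3 (operating cost 8≤19, capital cost 86≤300, daily riders 58≥38, build time 2≤9).
D12: not dominated.

D2, D3, D5, D8, D10, D12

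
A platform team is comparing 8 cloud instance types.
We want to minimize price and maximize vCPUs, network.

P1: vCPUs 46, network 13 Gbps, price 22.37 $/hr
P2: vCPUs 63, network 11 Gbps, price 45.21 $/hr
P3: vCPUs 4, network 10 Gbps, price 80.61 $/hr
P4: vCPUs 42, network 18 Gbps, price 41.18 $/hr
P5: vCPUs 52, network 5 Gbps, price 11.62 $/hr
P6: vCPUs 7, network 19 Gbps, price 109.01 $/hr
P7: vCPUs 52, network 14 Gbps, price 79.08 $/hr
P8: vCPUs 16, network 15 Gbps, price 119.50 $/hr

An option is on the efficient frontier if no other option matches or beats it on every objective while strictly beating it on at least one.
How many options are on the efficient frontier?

6

P1: not dominated.
P2: not dominated (best vCPUs).
P3: dominated by P1 (vCPUs 46≥4, network 13≥10, price 22.37≤80.61).
P4: not dominated.
P5: not dominated (best price).
P6: not dominated (best network).
P7: not dominated.
P8: dominated by P4 (vCPUs 42≥16, network 18≥15, price 41.18≤119.50).
Pareto-optimal: P1, P2, P4, P5, P6, P7 → 6.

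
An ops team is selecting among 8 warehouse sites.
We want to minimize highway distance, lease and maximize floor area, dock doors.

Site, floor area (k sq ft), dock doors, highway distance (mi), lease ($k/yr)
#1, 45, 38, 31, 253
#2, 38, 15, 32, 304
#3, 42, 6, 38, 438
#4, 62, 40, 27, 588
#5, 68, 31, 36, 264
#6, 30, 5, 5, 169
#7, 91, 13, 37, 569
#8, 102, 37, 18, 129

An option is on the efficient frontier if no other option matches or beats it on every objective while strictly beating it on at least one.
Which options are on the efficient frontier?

#1: not dominated.
#2: dominated by #1 (floor area 45≥38, dock doors 38≥15, highway distance 31≤32, lease 253≤304).
#3: dominated by #1 (floor area 45≥42, dock doors 38≥6, highway distance 31≤38, lease 253≤438).
#4: not dominated (best dock doors).
#5: dominated by #8 (floor area 102≥68, dock doors 37≥31, highway distance 18≤36, lease 129≤264).
#6: not dominated (best highway distance).
#7: dominated by #8 (floor area 102≥91, dock doors 37≥13, highway distance 18≤37, lease 129≤569).
#8: not dominated (best floor area).

#1, #4, #6, #8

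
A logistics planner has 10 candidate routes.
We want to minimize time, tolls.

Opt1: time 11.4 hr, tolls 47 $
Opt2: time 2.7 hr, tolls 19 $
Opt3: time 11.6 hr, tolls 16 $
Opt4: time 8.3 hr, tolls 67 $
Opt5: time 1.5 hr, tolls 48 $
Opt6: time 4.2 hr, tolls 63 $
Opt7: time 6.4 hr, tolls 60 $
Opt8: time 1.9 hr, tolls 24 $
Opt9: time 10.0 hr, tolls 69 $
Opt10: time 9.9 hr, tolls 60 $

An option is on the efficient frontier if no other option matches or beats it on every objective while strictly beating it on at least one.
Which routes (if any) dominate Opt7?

Opt2, Opt5, Opt8

Opt2: time 2.7≤6.4, tolls 19≤60 — dominates Opt7.
Opt5: time 1.5≤6.4, tolls 48≤60 — dominates Opt7.
Opt8: time 1.9≤6.4, tolls 24≤60 — dominates Opt7.
Others (Opt1, Opt3, Opt4, Opt6, Opt9, Opt10) are each worse than Opt7 on at least one objective.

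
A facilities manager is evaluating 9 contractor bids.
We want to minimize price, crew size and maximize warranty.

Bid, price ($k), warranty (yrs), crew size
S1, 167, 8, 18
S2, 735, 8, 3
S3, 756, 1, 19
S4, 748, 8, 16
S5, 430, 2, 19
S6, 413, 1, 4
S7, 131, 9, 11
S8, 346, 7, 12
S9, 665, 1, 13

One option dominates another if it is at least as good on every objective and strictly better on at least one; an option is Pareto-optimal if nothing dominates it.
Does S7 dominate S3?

S7 vs S3: price 131≤756, warranty 9≥1, crew size 11≤19 — S7 is at least as good on every objective with at least one strict improvement.

Yes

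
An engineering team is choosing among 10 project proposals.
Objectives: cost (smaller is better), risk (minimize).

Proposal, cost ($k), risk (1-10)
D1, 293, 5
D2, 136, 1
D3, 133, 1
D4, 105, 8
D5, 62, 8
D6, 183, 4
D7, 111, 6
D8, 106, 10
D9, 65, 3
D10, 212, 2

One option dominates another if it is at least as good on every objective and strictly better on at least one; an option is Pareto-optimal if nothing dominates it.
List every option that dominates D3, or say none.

D1: worse on cost (293 vs 133).
D2: worse on cost (136 vs 133).
D4: worse on risk (8 vs 1).
D5: worse on risk (8 vs 1).
D6: worse on cost (183 vs 133).
D7: worse on risk (6 vs 1).
D8: worse on risk (10 vs 1).
D9: worse on risk (3 vs 1).
D10: worse on cost (212 vs 133).
No option dominates D3.

none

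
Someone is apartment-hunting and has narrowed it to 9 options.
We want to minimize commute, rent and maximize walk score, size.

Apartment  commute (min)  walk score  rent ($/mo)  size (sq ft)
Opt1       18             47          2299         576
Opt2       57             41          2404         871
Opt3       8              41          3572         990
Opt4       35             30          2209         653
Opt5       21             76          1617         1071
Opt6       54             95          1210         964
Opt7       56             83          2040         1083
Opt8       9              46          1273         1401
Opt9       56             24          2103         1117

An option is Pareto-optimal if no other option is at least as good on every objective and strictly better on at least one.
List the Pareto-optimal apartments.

Opt1, Opt3, Opt5, Opt6, Opt7, Opt8

Opt1: not dominated.
Opt2: dominated by Opt5 (commute 21≤57, walk score 76≥41, rent 1617≤2404, size 1071≥871).
Opt3: not dominated (best commute).
Opt4: dominated by Opt5 (commute 21≤35, walk score 76≥30, rent 1617≤2209, size 1071≥653).
Opt5: not dominated.
Opt6: not dominated (best walk score).
Opt7: not dominated.
Opt8: not dominated (best size).
Opt9: dominated by Opt8 (commute 9≤56, walk score 46≥24, rent 1273≤2103, size 1401≥1117).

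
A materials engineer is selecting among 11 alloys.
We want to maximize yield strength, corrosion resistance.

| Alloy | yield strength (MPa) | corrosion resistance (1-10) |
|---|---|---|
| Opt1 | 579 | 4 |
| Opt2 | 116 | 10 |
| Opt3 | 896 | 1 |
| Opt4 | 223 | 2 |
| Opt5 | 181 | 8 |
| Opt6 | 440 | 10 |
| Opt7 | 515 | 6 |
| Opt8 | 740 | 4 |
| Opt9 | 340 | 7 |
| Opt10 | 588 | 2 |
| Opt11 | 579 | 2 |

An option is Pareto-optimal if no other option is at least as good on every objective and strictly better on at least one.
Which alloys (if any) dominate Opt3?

Opt1: worse on yield strength (579 vs 896).
Opt2: worse on yield strength (116 vs 896).
Opt4: worse on yield strength (223 vs 896).
Opt5: worse on yield strength (181 vs 896).
Opt6: worse on yield strength (440 vs 896).
Opt7: worse on yield strength (515 vs 896).
Opt8: worse on yield strength (740 vs 896).
Opt9: worse on yield strength (340 vs 896).
Opt10: worse on yield strength (588 vs 896).
Opt11: worse on yield strength (579 vs 896).
No option dominates Opt3.

none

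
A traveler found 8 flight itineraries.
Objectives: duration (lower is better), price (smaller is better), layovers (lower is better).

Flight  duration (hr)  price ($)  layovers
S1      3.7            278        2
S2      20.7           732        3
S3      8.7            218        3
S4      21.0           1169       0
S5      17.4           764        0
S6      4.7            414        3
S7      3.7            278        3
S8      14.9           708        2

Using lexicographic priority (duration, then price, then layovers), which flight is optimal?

First minimize duration: best is 3.7, kept {S1, S7}.
Then minimize price: best is 278, kept {S1, S7}.
Then minimize layovers: best is 2, kept {S1}.

S1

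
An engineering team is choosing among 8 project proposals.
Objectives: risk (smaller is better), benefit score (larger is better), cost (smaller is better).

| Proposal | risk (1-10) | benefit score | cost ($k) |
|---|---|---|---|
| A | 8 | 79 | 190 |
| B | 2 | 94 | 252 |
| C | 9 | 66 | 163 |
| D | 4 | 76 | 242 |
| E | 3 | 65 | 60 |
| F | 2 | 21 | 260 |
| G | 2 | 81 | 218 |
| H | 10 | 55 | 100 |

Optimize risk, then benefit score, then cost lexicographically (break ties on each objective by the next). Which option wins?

B

First minimize risk: best is 2, kept {B, F, G}.
Then maximize benefit score: best is 94, kept {B}.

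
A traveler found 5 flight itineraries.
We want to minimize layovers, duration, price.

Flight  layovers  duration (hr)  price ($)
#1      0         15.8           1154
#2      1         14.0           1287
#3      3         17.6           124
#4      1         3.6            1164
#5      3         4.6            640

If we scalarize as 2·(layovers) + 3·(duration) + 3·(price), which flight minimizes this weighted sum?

#3

#1: 2·0 + 3·15.8 + 3·1154 = 3509.4
#2: 2·1 + 3·14.0 + 3·1287 = 3905.0
#3: 2·3 + 3·17.6 + 3·124 = 430.8
#4: 2·1 + 3·3.6 + 3·1164 = 3504.8
#5: 2·3 + 3·4.6 + 3·640 = 1939.8
Lowest: #3 at 430.8.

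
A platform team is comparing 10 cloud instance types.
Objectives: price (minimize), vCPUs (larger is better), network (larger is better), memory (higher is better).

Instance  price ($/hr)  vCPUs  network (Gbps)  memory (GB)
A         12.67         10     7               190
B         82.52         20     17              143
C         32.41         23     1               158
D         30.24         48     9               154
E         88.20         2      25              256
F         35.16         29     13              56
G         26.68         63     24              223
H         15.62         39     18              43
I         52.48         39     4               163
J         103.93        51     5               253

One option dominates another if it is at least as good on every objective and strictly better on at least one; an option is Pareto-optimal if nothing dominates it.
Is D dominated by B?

B vs D: B is worse on price (82.52 vs 30.24), so it does not dominate D.

No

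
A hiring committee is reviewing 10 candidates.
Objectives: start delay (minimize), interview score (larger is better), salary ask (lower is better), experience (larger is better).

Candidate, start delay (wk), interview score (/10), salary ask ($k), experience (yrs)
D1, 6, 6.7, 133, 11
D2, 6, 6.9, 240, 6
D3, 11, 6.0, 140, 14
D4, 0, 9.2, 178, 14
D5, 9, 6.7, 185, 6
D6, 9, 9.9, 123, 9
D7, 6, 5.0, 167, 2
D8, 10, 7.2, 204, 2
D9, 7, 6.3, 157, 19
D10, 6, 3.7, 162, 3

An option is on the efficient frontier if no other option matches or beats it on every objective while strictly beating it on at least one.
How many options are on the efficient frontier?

D1: not dominated.
D2: dominated by D4 (start delay 0≤6, interview score 9.2≥6.9, salary ask 178≤240, experience 14≥6).
D3: not dominated.
D4: not dominated (best start delay).
D5: dominated by D1 (start delay 6≤9, interview score 6.7≥6.7, salary ask 133≤185, experience 11≥6).
D6: not dominated (best interview score).
D7: dominated by D1 (start delay 6≤6, interview score 6.7≥5.0, salary ask 133≤167, experience 11≥2).
D8: dominated by D4 (start delay 0≤10, interview score 9.2≥7.2, salary ask 178≤204, experience 14≥2).
D9: not dominated (best experience).
D10: dominated by D1 (start delay 6≤6, interview score 6.7≥3.7, salary ask 133≤162, experience 11≥3).
Pareto-optimal: D1, D3, D4, D6, D9 → 5.

5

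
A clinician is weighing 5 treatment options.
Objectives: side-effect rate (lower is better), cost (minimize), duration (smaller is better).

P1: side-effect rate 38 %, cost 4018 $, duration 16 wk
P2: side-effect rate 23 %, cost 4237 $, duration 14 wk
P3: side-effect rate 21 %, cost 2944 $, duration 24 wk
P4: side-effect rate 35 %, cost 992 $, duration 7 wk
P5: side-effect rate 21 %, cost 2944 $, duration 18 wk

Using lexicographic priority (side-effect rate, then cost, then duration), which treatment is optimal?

P5

First minimize side-effect rate: best is 21, kept {P3, P5}.
Then minimize cost: best is 2944, kept {P3, P5}.
Then minimize duration: best is 18, kept {P5}.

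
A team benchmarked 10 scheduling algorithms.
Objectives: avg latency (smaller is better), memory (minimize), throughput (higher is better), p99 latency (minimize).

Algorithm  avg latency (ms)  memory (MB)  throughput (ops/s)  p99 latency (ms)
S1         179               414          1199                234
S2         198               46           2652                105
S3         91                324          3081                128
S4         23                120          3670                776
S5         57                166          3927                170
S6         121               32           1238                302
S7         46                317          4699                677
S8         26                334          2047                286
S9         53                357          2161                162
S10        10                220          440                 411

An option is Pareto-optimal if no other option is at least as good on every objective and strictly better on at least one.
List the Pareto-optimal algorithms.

S2, S3, S4, S5, S6, S7, S8, S9, S10

S1: dominated by S3 (avg latency 91≤179, memory 324≤414, throughput 3081≥1199, p99 latency 128≤234).
S2: not dominated (best p99 latency).
S3: not dominated.
S4: not dominated.
S5: not dominated.
S6: not dominated (best memory).
S7: not dominated (best throughput).
S8: not dominated.
S9: not dominated.
S10: not dominated (best avg latency).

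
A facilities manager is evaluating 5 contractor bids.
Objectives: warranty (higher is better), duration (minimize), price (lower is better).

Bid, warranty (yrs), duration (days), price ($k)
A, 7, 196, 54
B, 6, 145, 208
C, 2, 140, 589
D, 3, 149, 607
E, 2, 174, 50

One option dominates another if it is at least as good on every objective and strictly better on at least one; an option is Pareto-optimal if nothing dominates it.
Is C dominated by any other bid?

No

A: worse on duration (196 vs 140).
B: worse on duration (145 vs 140).
D: worse on duration (149 vs 140).
E: worse on duration (174 vs 140).
No option is at least as good as C on every objective and strictly better on one.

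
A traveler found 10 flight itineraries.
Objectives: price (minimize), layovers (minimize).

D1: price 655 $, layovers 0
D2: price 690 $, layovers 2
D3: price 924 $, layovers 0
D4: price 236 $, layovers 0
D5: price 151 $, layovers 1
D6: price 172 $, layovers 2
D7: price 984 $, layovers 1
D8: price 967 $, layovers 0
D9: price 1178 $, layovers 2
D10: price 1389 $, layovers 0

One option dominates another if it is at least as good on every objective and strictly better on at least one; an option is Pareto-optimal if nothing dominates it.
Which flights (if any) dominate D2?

D1, D4, D5, D6

D1: price 655≤690, layovers 0≤2 — dominates D2.
D4: price 236≤690, layovers 0≤2 — dominates D2.
D5: price 151≤690, layovers 1≤2 — dominates D2.
D6: price 172≤690, layovers 2≤2 — dominates D2.
Others (D3, D7, D8, D9, D10) are each worse than D2 on at least one objective.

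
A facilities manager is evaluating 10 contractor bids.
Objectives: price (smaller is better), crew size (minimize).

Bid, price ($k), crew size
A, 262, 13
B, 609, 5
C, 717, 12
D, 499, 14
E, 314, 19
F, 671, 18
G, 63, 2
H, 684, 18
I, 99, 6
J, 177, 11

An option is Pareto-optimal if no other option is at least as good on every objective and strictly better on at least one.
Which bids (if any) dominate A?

G, I, J

G: price 63≤262, crew size 2≤13 — dominates A.
I: price 99≤262, crew size 6≤13 — dominates A.
J: price 177≤262, crew size 11≤13 — dominates A.
Others (B, C, D, E, F, H) are each worse than A on at least one objective.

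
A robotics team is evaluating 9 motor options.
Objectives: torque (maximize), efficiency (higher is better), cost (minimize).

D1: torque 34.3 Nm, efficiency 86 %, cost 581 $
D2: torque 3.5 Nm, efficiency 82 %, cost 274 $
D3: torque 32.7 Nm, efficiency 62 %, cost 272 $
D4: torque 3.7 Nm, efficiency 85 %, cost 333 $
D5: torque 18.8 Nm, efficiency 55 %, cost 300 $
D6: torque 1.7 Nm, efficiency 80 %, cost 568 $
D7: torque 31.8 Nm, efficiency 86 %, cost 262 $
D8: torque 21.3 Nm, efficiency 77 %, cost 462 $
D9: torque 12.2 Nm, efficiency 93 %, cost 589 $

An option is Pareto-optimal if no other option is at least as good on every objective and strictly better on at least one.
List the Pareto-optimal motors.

D1: not dominated (best torque).
D2: dominated by D7 (torque 31.8≥3.5, efficiency 86≥82, cost 262≤274).
D3: not dominated.
D4: dominated by D7 (torque 31.8≥3.7, efficiency 86≥85, cost 262≤333).
D5: dominated by D3 (torque 32.7≥18.8, efficiency 62≥55, cost 272≤300).
D6: dominated by D2 (torque 3.5≥1.7, efficiency 82≥80, cost 274≤568).
D7: not dominated (best cost).
D8: dominated by D7 (torque 31.8≥21.3, efficiency 86≥77, cost 262≤462).
D9: not dominated (best efficiency).

D1, D3, D7, D9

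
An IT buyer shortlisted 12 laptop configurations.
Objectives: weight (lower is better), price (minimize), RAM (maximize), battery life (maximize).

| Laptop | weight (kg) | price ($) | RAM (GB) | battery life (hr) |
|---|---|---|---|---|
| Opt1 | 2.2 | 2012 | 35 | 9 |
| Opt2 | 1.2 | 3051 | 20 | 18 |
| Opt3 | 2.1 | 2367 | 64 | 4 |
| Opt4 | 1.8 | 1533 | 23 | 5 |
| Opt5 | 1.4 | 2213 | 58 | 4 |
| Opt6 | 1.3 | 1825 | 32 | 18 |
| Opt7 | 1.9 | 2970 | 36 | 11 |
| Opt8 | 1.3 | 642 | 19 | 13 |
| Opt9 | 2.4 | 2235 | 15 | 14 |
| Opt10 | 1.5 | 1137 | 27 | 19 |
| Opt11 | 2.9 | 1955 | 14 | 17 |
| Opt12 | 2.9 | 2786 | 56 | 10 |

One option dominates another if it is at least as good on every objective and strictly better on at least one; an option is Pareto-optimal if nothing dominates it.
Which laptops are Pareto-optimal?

Opt1, Opt2, Opt3, Opt5, Opt6, Opt7, Opt8, Opt10, Opt12

Opt1: not dominated.
Opt2: not dominated (best weight).
Opt3: not dominated (best RAM).
Opt4: dominated by Opt10 (weight 1.5≤1.8, price 1137≤1533, RAM 27≥23, battery life 19≥5).
Opt5: not dominated.
Opt6: not dominated.
Opt7: not dominated.
Opt8: not dominated (best price).
Opt9: dominated by Opt6 (weight 1.3≤2.4, price 1825≤2235, RAM 32≥15, battery life 18≥14).
Opt10: not dominated (best battery life).
Opt11: dominated by Opt6 (weight 1.3≤2.9, price 1825≤1955, RAM 32≥14, battery life 18≥17).
Opt12: not dominated.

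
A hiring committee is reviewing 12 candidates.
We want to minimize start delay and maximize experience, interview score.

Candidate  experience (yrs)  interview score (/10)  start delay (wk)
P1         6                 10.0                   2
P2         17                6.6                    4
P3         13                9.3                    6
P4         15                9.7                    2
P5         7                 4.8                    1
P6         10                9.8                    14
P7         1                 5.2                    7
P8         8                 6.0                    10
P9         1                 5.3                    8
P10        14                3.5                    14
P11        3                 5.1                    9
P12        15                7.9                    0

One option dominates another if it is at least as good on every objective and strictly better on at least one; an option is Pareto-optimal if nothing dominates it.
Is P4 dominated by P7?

P7 vs P4: P7 is worse on experience (1 vs 15), so it does not dominate P4.

No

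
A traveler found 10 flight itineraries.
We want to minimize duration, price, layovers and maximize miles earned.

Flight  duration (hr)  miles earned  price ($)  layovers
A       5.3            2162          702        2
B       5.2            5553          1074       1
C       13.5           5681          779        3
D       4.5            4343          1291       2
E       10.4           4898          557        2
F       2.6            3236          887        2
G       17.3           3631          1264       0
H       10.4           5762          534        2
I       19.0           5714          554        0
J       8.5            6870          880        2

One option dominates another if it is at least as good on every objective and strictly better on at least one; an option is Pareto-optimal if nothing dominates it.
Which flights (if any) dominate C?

H: duration 10.4≤13.5, miles earned 5762≥5681, price 534≤779, layovers 2≤3 — dominates C.
Others (A, B, D, E, F, G, I, J) are each worse than C on at least one objective.

H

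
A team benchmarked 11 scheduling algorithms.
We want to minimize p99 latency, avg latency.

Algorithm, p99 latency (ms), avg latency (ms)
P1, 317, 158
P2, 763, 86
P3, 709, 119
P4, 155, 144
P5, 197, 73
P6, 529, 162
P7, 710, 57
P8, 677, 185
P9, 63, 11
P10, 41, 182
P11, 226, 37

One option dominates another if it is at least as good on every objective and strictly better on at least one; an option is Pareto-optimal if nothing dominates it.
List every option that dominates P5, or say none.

P9

P9: p99 latency 63≤197, avg latency 11≤73 — dominates P5.
Others (P1, P2, P3, P4, P6, P7, P8, P10, P11) are each worse than P5 on at least one objective.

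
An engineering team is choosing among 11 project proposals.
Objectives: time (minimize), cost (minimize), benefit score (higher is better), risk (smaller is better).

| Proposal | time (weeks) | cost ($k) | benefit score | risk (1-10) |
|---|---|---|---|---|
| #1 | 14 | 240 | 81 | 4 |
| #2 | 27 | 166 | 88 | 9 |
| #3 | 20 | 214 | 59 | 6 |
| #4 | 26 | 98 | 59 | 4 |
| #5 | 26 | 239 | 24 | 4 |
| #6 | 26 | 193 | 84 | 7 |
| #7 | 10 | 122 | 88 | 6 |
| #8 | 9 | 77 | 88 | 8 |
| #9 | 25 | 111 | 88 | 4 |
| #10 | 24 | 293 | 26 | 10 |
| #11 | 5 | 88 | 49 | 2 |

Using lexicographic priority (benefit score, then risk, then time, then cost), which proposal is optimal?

First maximize benefit score: best is 88, kept {#2, #7, #8, #9}.
Then minimize risk: best is 4, kept {#9}.

#9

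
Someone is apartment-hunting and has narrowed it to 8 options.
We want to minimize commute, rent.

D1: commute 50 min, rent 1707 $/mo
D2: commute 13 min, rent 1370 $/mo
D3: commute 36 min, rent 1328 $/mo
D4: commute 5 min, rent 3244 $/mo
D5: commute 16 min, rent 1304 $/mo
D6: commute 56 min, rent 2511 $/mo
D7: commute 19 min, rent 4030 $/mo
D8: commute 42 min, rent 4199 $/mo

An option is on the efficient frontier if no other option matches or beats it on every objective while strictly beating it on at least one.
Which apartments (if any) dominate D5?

none

D1: worse on commute (50 vs 16).
D2: worse on rent (1370 vs 1304).
D3: worse on commute (36 vs 16).
D4: worse on rent (3244 vs 1304).
D6: worse on commute (56 vs 16).
D7: worse on commute (19 vs 16).
D8: worse on commute (42 vs 16).
No option dominates D5.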